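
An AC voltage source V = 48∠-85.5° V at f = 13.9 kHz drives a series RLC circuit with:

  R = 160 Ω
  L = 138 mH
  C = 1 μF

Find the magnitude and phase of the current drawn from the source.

Step 1 — Angular frequency: ω = 2π·f = 2π·1.39e+04 = 8.734e+04 rad/s.
Step 2 — Component impedances:
  R: Z = R = 160 Ω
  L: Z = jωL = j·8.734e+04·0.138 = 0 + j1.205e+04 Ω
  C: Z = 1/(jωC) = -j/(ω·C) = 0 - j11.45 Ω
Step 3 — Series combination: Z_total = R + L + C = 160 + j1.204e+04 Ω = 1.204e+04∠89.2° Ω.
Step 4 — Source phasor: V = 48∠-85.5° V = 3.766 - j47.85 V.
Step 5 — Ohm's law: I = V / Z_total = (3.766 - j47.85) / (160 + j1.204e+04) = -0.003969 - j0.0003655 A.
Step 6 — Convert to polar: |I| = 0.003986 A, ∠I = -174.7°.

I = 0.003986∠-174.7° A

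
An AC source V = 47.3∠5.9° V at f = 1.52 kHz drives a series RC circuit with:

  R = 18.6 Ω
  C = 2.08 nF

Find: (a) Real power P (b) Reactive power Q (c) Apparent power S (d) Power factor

Step 1 — Angular frequency: ω = 2π·f = 2π·1520 = 9550 rad/s.
Step 2 — Component impedances:
  R: Z = R = 18.6 Ω
  C: Z = 1/(jωC) = -j/(ω·C) = 0 - j5.034e+04 Ω
Step 3 — Series combination: Z_total = R + C = 18.6 - j5.034e+04 Ω = 5.034e+04∠-90.0° Ω.
Step 4 — Source phasor: V = 47.3∠5.9° V = 47.05 + j4.862 V.
Step 5 — Current: I = V / Z = -9.624e-05 + j0.0009347 A = 0.0009396∠95.9° A.
Step 6 — Complex power: S = V·I* = 1.642e-05 - j0.04444 VA.
Step 7 — Real power: P = Re(S) = 1.642e-05 W.
Step 8 — Reactive power: Q = Im(S) = -0.04444 VAR.
Step 9 — Apparent power: |S| = 0.04444 VA.
Step 10 — Power factor: PF = P/|S| = 0.0003695 (leading).

(a) P = 1.642e-05 W  (b) Q = -0.04444 VAR  (c) S = 0.04444 VA  (d) PF = 0.0003695 (leading)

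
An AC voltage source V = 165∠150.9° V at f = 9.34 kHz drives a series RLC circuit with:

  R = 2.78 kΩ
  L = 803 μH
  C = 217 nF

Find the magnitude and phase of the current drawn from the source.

Step 1 — Angular frequency: ω = 2π·f = 2π·9340 = 5.868e+04 rad/s.
Step 2 — Component impedances:
  R: Z = R = 2780 Ω
  L: Z = jωL = j·5.868e+04·0.000803 = 0 + j47.12 Ω
  C: Z = 1/(jωC) = -j/(ω·C) = 0 - j78.53 Ω
Step 3 — Series combination: Z_total = R + L + C = 2780 - j31.4 Ω = 2780∠-0.6° Ω.
Step 4 — Source phasor: V = 165∠150.9° V = -144.2 + j80.25 V.
Step 5 — Ohm's law: I = V / Z_total = (-144.2 + j80.25) / (2780 - j31.4) = -0.05218 + j0.02828 A.
Step 6 — Convert to polar: |I| = 0.05935 A, ∠I = 151.5°.

I = 0.05935∠151.5° A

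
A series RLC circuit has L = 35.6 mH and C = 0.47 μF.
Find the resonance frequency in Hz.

Step 1 — Resonance condition Im(Z)=0 gives ω₀ = 1/√(LC).
Step 2 — ω₀ = 1/√(0.0356·4.7e-07) = 7731 rad/s.
Step 3 — f₀ = ω₀/(2π) = 1230 Hz.

f₀ = 1230 Hz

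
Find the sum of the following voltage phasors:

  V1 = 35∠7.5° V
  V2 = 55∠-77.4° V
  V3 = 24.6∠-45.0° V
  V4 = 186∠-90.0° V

Step 1 — Convert each phasor to rectangular form:
  V1 = 35·(cos(7.5°) + j·sin(7.5°)) = 34.7 + j4.568 V
  V2 = 55·(cos(-77.4°) + j·sin(-77.4°)) = 12 - j53.68 V
  V3 = 24.6·(cos(-45.0°) + j·sin(-45.0°)) = 17.39 - j17.39 V
  V4 = 186·(cos(-90.0°) + j·sin(-90.0°)) = 0 - j186 V
Step 2 — Sum components: V_total = 64.09 - j252.5 V.
Step 3 — Convert to polar: |V_total| = 260.5 V, ∠V_total = -75.8°.

V_total = 260.5∠-75.8° V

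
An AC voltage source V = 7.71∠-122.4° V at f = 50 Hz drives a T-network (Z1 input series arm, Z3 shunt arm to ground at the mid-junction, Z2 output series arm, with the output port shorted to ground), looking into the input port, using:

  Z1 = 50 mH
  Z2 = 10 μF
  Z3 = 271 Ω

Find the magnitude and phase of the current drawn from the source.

Step 1 — Angular frequency: ω = 2π·f = 2π·50 = 314.2 rad/s.
Step 2 — Component impedances:
  Z1: Z = jωL = j·314.2·0.05 = 0 + j15.71 Ω
  Z2: Z = 1/(jωC) = -j/(ω·C) = 0 - j318.3 Ω
  Z3: Z = R = 271 Ω
Step 3 — With the output port shorted to ground, the output series arm Z2 runs from the junction to ground; the shunt arm Z3 also runs from the junction to ground. They appear in parallel: Z3 || Z2 = 157.1 - j133.8 Ω.
Step 4 — Series with input arm Z1: Z_in = Z1 + (Z3 || Z2) = 157.1 - j118.1 Ω = 196.5∠-36.9° Ω.
Step 5 — Source phasor: V = 7.71∠-122.4° V = -4.131 - j6.51 V.
Step 6 — Ohm's law: I = V / Z_total = (-4.131 - j6.51) / (157.1 - j118.1) = 0.003092 - j0.03911 A.
Step 7 — Convert to polar: |I| = 0.03923 A, ∠I = -85.5°.

I = 0.03923∠-85.5° A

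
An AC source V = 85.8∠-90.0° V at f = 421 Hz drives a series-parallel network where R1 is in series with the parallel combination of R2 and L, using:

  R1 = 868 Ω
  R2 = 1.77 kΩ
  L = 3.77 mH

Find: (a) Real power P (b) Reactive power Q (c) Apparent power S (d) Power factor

Step 1 — Angular frequency: ω = 2π·f = 2π·421 = 2645 rad/s.
Step 2 — Component impedances:
  R1: Z = R = 868 Ω
  R2: Z = R = 1770 Ω
  L: Z = jωL = j·2645·0.00377 = 0 + j9.972 Ω
Step 3 — Parallel branch: R2 || L = 1/(1/R2 + 1/L) = 0.05618 + j9.972 Ω.
Step 4 — Series with R1: Z_total = R1 + (R2 || L) = 868.1 + j9.972 Ω = 868.1∠0.7° Ω.
Step 5 — Source phasor: V = 85.8∠-90.0° V = 0 - j85.8 V.
Step 6 — Current: I = V / Z = -0.001135 - j0.09883 A = 0.09884∠-90.7° A.
Step 7 — Complex power: S = V·I* = 8.479 + j0.09741 VA.
Step 8 — Real power: P = Re(S) = 8.479 W.
Step 9 — Reactive power: Q = Im(S) = 0.09741 VAR.
Step 10 — Apparent power: |S| = 8.48 VA.
Step 11 — Power factor: PF = P/|S| = 0.9999 (lagging).

(a) P = 8.479 W  (b) Q = 0.09741 VAR  (c) S = 8.48 VA  (d) PF = 0.9999 (lagging)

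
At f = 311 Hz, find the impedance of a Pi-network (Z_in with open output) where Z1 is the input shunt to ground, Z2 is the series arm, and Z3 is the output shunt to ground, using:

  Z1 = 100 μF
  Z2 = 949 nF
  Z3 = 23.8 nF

Step 1 — Angular frequency: ω = 2π·f = 2π·311 = 1954 rad/s.
Step 2 — Component impedances:
  Z1: Z = 1/(jωC) = -j/(ω·C) = 0 - j5.118 Ω
  Z2: Z = 1/(jωC) = -j/(ω·C) = 0 - j539.3 Ω
  Z3: Z = 1/(jωC) = -j/(ω·C) = 0 - j2.15e+04 Ω
Step 3 — With open output, the series arm Z2 and the output shunt Z3 appear in series to ground: Z2 + Z3 = 0 - j2.204e+04 Ω.
Step 4 — Parallel with input shunt Z1: Z_in = Z1 || (Z2 + Z3) = 0 - j5.116 Ω = 5.116∠-90.0° Ω.

Z = 0 - j5.116 Ω = 5.116∠-90.0° Ω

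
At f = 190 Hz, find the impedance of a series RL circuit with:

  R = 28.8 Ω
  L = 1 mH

Step 1 — Angular frequency: ω = 2π·f = 2π·190 = 1194 rad/s.
Step 2 — Component impedances:
  R: Z = R = 28.8 Ω
  L: Z = jωL = j·1194·0.001 = 0 + j1.194 Ω
Step 3 — Series combination: Z_total = R + L = 28.8 + j1.194 Ω = 28.82∠2.4° Ω.

Z = 28.8 + j1.194 Ω = 28.82∠2.4° Ω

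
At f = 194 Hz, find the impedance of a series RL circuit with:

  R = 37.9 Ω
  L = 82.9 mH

Step 1 — Angular frequency: ω = 2π·f = 2π·194 = 1219 rad/s.
Step 2 — Component impedances:
  R: Z = R = 37.9 Ω
  L: Z = jωL = j·1219·0.0829 = 0 + j101 Ω
Step 3 — Series combination: Z_total = R + L = 37.9 + j101 Ω = 107.9∠69.4° Ω.

Z = 37.9 + j101 Ω = 107.9∠69.4° Ω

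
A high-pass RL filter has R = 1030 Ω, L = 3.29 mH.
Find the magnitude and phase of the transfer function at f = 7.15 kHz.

Step 1 — Angular frequency: ω = 2π·7150 = 4.492e+04 rad/s.
Step 2 — Transfer function: H(jω) = jωL/(R + jωL).
Step 3 — Numerator jωL = j·147.8; denominator R + jωL = 1030 + j147.8.
Step 4 — H = 0.02018 + j0.1406.
Step 5 — Magnitude: |H| = 0.142 (-17.0 dB); phase: φ = 81.8°.

|H| = 0.142 (-17.0 dB), φ = 81.8°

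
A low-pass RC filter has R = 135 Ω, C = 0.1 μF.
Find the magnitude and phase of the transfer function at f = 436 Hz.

Step 1 — Angular frequency: ω = 2π·436 = 2739 rad/s.
Step 2 — Transfer function: H(jω) = 1/(1 + jωRC).
Step 3 — Denominator: 1 + jωRC = 1 + j·2739·135·1e-07 = 1 + j0.03698.
Step 4 — H = 0.9986 - j0.03693.
Step 5 — Magnitude: |H| = 0.9993 (-0.0 dB); phase: φ = -2.1°.

|H| = 0.9993 (-0.0 dB), φ = -2.1°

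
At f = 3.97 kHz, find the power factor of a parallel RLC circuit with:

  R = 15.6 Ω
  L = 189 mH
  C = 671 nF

Step 1 — Angular frequency: ω = 2π·f = 2π·3970 = 2.494e+04 rad/s.
Step 2 — Component impedances:
  R: Z = R = 15.6 Ω
  L: Z = jωL = j·2.494e+04·0.189 = 0 + j4714 Ω
  C: Z = 1/(jωC) = -j/(ω·C) = 0 - j59.75 Ω
Step 3 — Parallel combination: 1/Z_total = 1/R + 1/L + 1/C; Z_total = 14.63 - j3.771 Ω = 15.11∠-14.5° Ω.
Step 4 — Power factor: PF = cos(φ) = Re(Z)/|Z| = 14.6278/15.1061 = 0.9683.
Step 5 — Type: Im(Z) = -3.771 ⇒ leading (phase φ = -14.5°).

PF = 0.9683 (leading, φ = -14.5°)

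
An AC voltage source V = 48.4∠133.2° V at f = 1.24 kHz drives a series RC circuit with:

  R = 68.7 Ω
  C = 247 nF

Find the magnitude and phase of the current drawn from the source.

Step 1 — Angular frequency: ω = 2π·f = 2π·1240 = 7791 rad/s.
Step 2 — Component impedances:
  R: Z = R = 68.7 Ω
  C: Z = 1/(jωC) = -j/(ω·C) = 0 - j519.6 Ω
Step 3 — Series combination: Z_total = R + C = 68.7 - j519.6 Ω = 524.2∠-82.5° Ω.
Step 4 — Source phasor: V = 48.4∠133.2° V = -33.13 + j35.28 V.
Step 5 — Ohm's law: I = V / Z_total = (-33.13 + j35.28) / (68.7 - j519.6) = -0.07502 - j0.05384 A.
Step 6 — Convert to polar: |I| = 0.09234 A, ∠I = -144.3°.

I = 0.09234∠-144.3° A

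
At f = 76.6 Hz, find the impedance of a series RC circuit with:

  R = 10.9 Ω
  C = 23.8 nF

Step 1 — Angular frequency: ω = 2π·f = 2π·76.6 = 481.3 rad/s.
Step 2 — Component impedances:
  R: Z = R = 10.9 Ω
  C: Z = 1/(jωC) = -j/(ω·C) = 0 - j8.73e+04 Ω
Step 3 — Series combination: Z_total = R + C = 10.9 - j8.73e+04 Ω = 8.73e+04∠-90.0° Ω.

Z = 10.9 - j8.73e+04 Ω = 8.73e+04∠-90.0° Ω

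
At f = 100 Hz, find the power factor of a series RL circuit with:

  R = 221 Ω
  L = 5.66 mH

Step 1 — Angular frequency: ω = 2π·f = 2π·100 = 628.3 rad/s.
Step 2 — Component impedances:
  R: Z = R = 221 Ω
  L: Z = jωL = j·628.3·0.00566 = 0 + j3.556 Ω
Step 3 — Series combination: Z_total = R + L = 221 + j3.556 Ω = 221∠0.9° Ω.
Step 4 — Power factor: PF = cos(φ) = Re(Z)/|Z| = 221/221.03 = 0.9999.
Step 5 — Type: Im(Z) = 3.556 ⇒ lagging (phase φ = 0.9°).

PF = 0.9999 (lagging, φ = 0.9°)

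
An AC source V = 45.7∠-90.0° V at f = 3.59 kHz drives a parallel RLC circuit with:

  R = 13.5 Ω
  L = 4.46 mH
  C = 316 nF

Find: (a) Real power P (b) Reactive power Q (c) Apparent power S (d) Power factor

Step 1 — Angular frequency: ω = 2π·f = 2π·3590 = 2.256e+04 rad/s.
Step 2 — Component impedances:
  R: Z = R = 13.5 Ω
  L: Z = jωL = j·2.256e+04·0.00446 = 0 + j100.6 Ω
  C: Z = 1/(jωC) = -j/(ω·C) = 0 - j140.3 Ω
Step 3 — Parallel combination: 1/Z_total = 1/R + 1/L + 1/C; Z_total = 13.48 + j0.5118 Ω = 13.49∠2.2° Ω.
Step 4 — Source phasor: V = 45.7∠-90.0° V = 0 - j45.7 V.
Step 5 — Current: I = V / Z = -0.1285 - j3.385 A = 3.388∠-92.2° A.
Step 6 — Complex power: S = V·I* = 154.7 + j5.873 VA.
Step 7 — Real power: P = Re(S) = 154.7 W.
Step 8 — Reactive power: Q = Im(S) = 5.873 VAR.
Step 9 — Apparent power: |S| = 154.8 VA.
Step 10 — Power factor: PF = P/|S| = 0.9993 (lagging).

(a) P = 154.7 W  (b) Q = 5.873 VAR  (c) S = 154.8 VA  (d) PF = 0.9993 (lagging)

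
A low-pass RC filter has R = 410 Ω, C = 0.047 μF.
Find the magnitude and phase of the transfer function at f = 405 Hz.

Step 1 — Angular frequency: ω = 2π·405 = 2545 rad/s.
Step 2 — Transfer function: H(jω) = 1/(1 + jωRC).
Step 3 — Denominator: 1 + jωRC = 1 + j·2545·410·4.7e-08 = 1 + j0.04904.
Step 4 — H = 0.9976 - j0.04892.
Step 5 — Magnitude: |H| = 0.9988 (-0.0 dB); phase: φ = -2.8°.

|H| = 0.9988 (-0.0 dB), φ = -2.8°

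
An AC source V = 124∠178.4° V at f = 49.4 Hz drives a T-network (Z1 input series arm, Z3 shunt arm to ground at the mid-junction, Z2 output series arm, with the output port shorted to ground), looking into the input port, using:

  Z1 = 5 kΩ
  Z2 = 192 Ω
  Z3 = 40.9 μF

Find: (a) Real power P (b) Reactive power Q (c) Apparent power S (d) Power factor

Step 1 — Angular frequency: ω = 2π·f = 2π·49.4 = 310.4 rad/s.
Step 2 — Component impedances:
  Z1: Z = R = 5000 Ω
  Z2: Z = R = 192 Ω
  Z3: Z = 1/(jωC) = -j/(ω·C) = 0 - j78.77 Ω
Step 3 — With the output port shorted to ground, the output series arm Z2 runs from the junction to ground; the shunt arm Z3 also runs from the junction to ground. They appear in parallel: Z3 || Z2 = 27.66 - j67.42 Ω.
Step 4 — Series with input arm Z1: Z_in = Z1 + (Z3 || Z2) = 5028 - j67.42 Ω = 5028∠-0.8° Ω.
Step 5 — Source phasor: V = 124∠178.4° V = -124 + j3.462 V.
Step 6 — Current: I = V / Z = -0.02466 + j0.000358 A = 0.02466∠179.2° A.
Step 7 — Complex power: S = V·I* = 3.058 - j0.04101 VA.
Step 8 — Real power: P = Re(S) = 3.058 W.
Step 9 — Reactive power: Q = Im(S) = -0.04101 VAR.
Step 10 — Apparent power: |S| = 3.058 VA.
Step 11 — Power factor: PF = P/|S| = 0.9999 (leading).

(a) P = 3.058 W  (b) Q = -0.04101 VAR  (c) S = 3.058 VA  (d) PF = 0.9999 (leading)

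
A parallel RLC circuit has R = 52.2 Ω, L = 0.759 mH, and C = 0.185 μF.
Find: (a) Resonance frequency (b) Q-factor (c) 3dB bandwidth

Step 1 — Resonance: ω₀ = 1/√(LC) = 1/√(0.000759·1.85e-07) = 8.439e+04 rad/s.
Step 2 — f₀ = ω₀/(2π) = 1.343e+04 Hz.
Step 3 — Parallel Q: Q = R/(ω₀L) = 52.2/(8.439e+04·0.000759) = 0.815.
Step 4 — Bandwidth: Δω = ω₀/Q = 1.036e+05 rad/s; BW = Δω/(2π) = 1.648e+04 Hz.

(a) f₀ = 1.343e+04 Hz  (b) Q = 0.815  (c) BW = 1.648e+04 Hz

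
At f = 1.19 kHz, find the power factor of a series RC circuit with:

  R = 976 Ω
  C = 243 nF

Step 1 — Angular frequency: ω = 2π·f = 2π·1190 = 7477 rad/s.
Step 2 — Component impedances:
  R: Z = R = 976 Ω
  C: Z = 1/(jωC) = -j/(ω·C) = 0 - j550.4 Ω
Step 3 — Series combination: Z_total = R + C = 976 - j550.4 Ω = 1120∠-29.4° Ω.
Step 4 — Power factor: PF = cos(φ) = Re(Z)/|Z| = 976/1120.5 = 0.871.
Step 5 — Type: Im(Z) = -550.4 ⇒ leading (phase φ = -29.4°).

PF = 0.871 (leading, φ = -29.4°)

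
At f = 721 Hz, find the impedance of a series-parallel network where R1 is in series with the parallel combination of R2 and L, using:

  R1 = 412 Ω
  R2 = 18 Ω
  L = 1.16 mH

Step 1 — Angular frequency: ω = 2π·f = 2π·721 = 4530 rad/s.
Step 2 — Component impedances:
  R1: Z = R = 412 Ω
  R2: Z = R = 18 Ω
  L: Z = jωL = j·4530·0.00116 = 0 + j5.255 Ω
Step 3 — Parallel branch: R2 || L = 1/(1/R2 + 1/L) = 1.414 + j4.842 Ω.
Step 4 — Series with R1: Z_total = R1 + (R2 || L) = 413.4 + j4.842 Ω = 413.4∠0.7° Ω.

Z = 413.4 + j4.842 Ω = 413.4∠0.7° Ω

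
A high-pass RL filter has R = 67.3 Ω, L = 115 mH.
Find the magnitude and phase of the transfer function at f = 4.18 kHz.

Step 1 — Angular frequency: ω = 2π·4180 = 2.626e+04 rad/s.
Step 2 — Transfer function: H(jω) = jωL/(R + jωL).
Step 3 — Numerator jωL = j·3020; denominator R + jωL = 67.3 + j3020.
Step 4 — H = 0.9995 + j0.02227.
Step 5 — Magnitude: |H| = 0.9998 (-0.0 dB); phase: φ = 1.3°.

|H| = 0.9998 (-0.0 dB), φ = 1.3°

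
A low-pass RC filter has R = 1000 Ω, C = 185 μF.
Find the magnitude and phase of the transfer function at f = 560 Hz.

Step 1 — Angular frequency: ω = 2π·560 = 3519 rad/s.
Step 2 — Transfer function: H(jω) = 1/(1 + jωRC).
Step 3 — Denominator: 1 + jωRC = 1 + j·3519·1000·0.000185 = 1 + j650.9.
Step 4 — H = 2.36e-06 - j0.001536.
Step 5 — Magnitude: |H| = 0.001536 (-56.3 dB); phase: φ = -89.9°.

|H| = 0.001536 (-56.3 dB), φ = -89.9°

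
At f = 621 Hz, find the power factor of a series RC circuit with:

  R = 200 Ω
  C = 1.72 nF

Step 1 — Angular frequency: ω = 2π·f = 2π·621 = 3902 rad/s.
Step 2 — Component impedances:
  R: Z = R = 200 Ω
  C: Z = 1/(jωC) = -j/(ω·C) = 0 - j1.49e+05 Ω
Step 3 — Series combination: Z_total = R + C = 200 - j1.49e+05 Ω = 1.49e+05∠-89.9° Ω.
Step 4 — Power factor: PF = cos(φ) = Re(Z)/|Z| = 200/1.49e+05 = 0.001342.
Step 5 — Type: Im(Z) = -1.49e+05 ⇒ leading (phase φ = -89.9°).

PF = 0.001342 (leading, φ = -89.9°)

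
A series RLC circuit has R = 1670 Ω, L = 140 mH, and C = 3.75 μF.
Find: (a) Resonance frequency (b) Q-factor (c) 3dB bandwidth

Step 1 — Resonance: ω₀ = 1/√(LC) = 1/√(0.14·3.75e-06) = 1380 rad/s.
Step 2 — f₀ = ω₀/(2π) = 219.7 Hz.
Step 3 — Series Q: Q = ω₀L/R = 1380·0.14/1670 = 0.1157.
Step 4 — Bandwidth: Δω = ω₀/Q = 1.193e+04 rad/s; BW = Δω/(2π) = 1898 Hz.

(a) f₀ = 219.7 Hz  (b) Q = 0.1157  (c) BW = 1898 Hz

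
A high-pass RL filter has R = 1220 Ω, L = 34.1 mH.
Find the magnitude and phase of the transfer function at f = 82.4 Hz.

Step 1 — Angular frequency: ω = 2π·82.4 = 517.7 rad/s.
Step 2 — Transfer function: H(jω) = jωL/(R + jωL).
Step 3 — Numerator jωL = j·17.65; denominator R + jωL = 1220 + j17.65.
Step 4 — H = 0.0002094 + j0.01447.
Step 5 — Magnitude: |H| = 0.01447 (-36.8 dB); phase: φ = 89.2°.

|H| = 0.01447 (-36.8 dB), φ = 89.2°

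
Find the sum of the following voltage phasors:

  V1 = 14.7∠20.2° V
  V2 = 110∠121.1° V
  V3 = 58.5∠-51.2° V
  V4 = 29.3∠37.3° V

Step 1 — Convert each phasor to rectangular form:
  V1 = 14.7·(cos(20.2°) + j·sin(20.2°)) = 13.8 + j5.076 V
  V2 = 110·(cos(121.1°) + j·sin(121.1°)) = -56.82 + j94.19 V
  V3 = 58.5·(cos(-51.2°) + j·sin(-51.2°)) = 36.66 - j45.59 V
  V4 = 29.3·(cos(37.3°) + j·sin(37.3°)) = 23.31 + j17.76 V
Step 2 — Sum components: V_total = 16.94 + j71.43 V.
Step 3 — Convert to polar: |V_total| = 73.41 V, ∠V_total = 76.7°.

V_total = 73.41∠76.7° V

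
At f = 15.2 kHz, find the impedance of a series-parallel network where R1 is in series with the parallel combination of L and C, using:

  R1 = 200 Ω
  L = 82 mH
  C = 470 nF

Step 1 — Angular frequency: ω = 2π·f = 2π·1.52e+04 = 9.55e+04 rad/s.
Step 2 — Component impedances:
  R1: Z = R = 200 Ω
  L: Z = jωL = j·9.55e+04·0.082 = 0 + j7831 Ω
  C: Z = 1/(jωC) = -j/(ω·C) = 0 - j22.28 Ω
Step 3 — Parallel branch: L || C = 1/(1/L + 1/C) = 0 - j22.34 Ω.
Step 4 — Series with R1: Z_total = R1 + (L || C) = 200 - j22.34 Ω = 201.2∠-6.4° Ω.

Z = 200 - j22.34 Ω = 201.2∠-6.4° Ω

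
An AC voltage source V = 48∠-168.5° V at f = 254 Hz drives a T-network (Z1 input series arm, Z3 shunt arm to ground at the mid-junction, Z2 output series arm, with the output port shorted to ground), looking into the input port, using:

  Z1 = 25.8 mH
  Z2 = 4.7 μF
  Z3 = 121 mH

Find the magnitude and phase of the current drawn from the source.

Step 1 — Angular frequency: ω = 2π·f = 2π·254 = 1596 rad/s.
Step 2 — Component impedances:
  Z1: Z = jωL = j·1596·0.0258 = 0 + j41.17 Ω
  Z2: Z = 1/(jωC) = -j/(ω·C) = 0 - j133.3 Ω
  Z3: Z = jωL = j·1596·0.121 = 0 + j193.1 Ω
Step 3 — With the output port shorted to ground, the output series arm Z2 runs from the junction to ground; the shunt arm Z3 also runs from the junction to ground. They appear in parallel: Z3 || Z2 = 0 - j430.6 Ω.
Step 4 — Series with input arm Z1: Z_in = Z1 + (Z3 || Z2) = 0 - j389.4 Ω = 389.4∠-90.0° Ω.
Step 5 — Source phasor: V = 48∠-168.5° V = -47.04 - j9.57 V.
Step 6 — Ohm's law: I = V / Z_total = (-47.04 - j9.57) / (0 - j389.4) = 0.02457 - j0.1208 A.
Step 7 — Convert to polar: |I| = 0.1233 A, ∠I = -78.5°.

I = 0.1233∠-78.5° A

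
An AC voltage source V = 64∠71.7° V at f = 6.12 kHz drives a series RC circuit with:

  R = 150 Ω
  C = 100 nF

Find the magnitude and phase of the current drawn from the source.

Step 1 — Angular frequency: ω = 2π·f = 2π·6120 = 3.845e+04 rad/s.
Step 2 — Component impedances:
  R: Z = R = 150 Ω
  C: Z = 1/(jωC) = -j/(ω·C) = 0 - j260.1 Ω
Step 3 — Series combination: Z_total = R + C = 150 - j260.1 Ω = 300.2∠-60.0° Ω.
Step 4 — Source phasor: V = 64∠71.7° V = 20.1 + j60.76 V.
Step 5 — Ohm's law: I = V / Z_total = (20.1 + j60.76) / (150 - j260.1) = -0.1419 + j0.1591 A.
Step 6 — Convert to polar: |I| = 0.2132 A, ∠I = 131.7°.

I = 0.2132∠131.7° A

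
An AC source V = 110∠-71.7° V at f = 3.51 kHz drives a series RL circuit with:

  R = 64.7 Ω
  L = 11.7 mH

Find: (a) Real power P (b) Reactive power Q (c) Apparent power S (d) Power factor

Step 1 — Angular frequency: ω = 2π·f = 2π·3510 = 2.205e+04 rad/s.
Step 2 — Component impedances:
  R: Z = R = 64.7 Ω
  L: Z = jωL = j·2.205e+04·0.0117 = 0 + j258 Ω
Step 3 — Series combination: Z_total = R + L = 64.7 + j258 Ω = 266∠75.9° Ω.
Step 4 — Source phasor: V = 110∠-71.7° V = 34.54 - j104.4 V.
Step 5 — Current: I = V / Z = -0.3492 - j0.2214 A = 0.4135∠-147.6° A.
Step 6 — Complex power: S = V·I* = 11.06 + j44.12 VA.
Step 7 — Real power: P = Re(S) = 11.06 W.
Step 8 — Reactive power: Q = Im(S) = 44.12 VAR.
Step 9 — Apparent power: |S| = 45.49 VA.
Step 10 — Power factor: PF = P/|S| = 0.2432 (lagging).

(a) P = 11.06 W  (b) Q = 44.12 VAR  (c) S = 45.49 VA  (d) PF = 0.2432 (lagging)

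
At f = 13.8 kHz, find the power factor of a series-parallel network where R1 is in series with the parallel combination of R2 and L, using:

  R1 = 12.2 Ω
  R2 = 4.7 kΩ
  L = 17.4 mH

Step 1 — Angular frequency: ω = 2π·f = 2π·1.38e+04 = 8.671e+04 rad/s.
Step 2 — Component impedances:
  R1: Z = R = 12.2 Ω
  R2: Z = R = 4700 Ω
  L: Z = jωL = j·8.671e+04·0.0174 = 0 + j1509 Ω
Step 3 — Parallel branch: R2 || L = 1/(1/R2 + 1/L) = 439.1 + j1368 Ω.
Step 4 — Series with R1: Z_total = R1 + (R2 || L) = 451.3 + j1368 Ω = 1440∠71.7° Ω.
Step 5 — Power factor: PF = cos(φ) = Re(Z)/|Z| = 451.26/1440.3 = 0.3133.
Step 6 — Type: Im(Z) = 1368 ⇒ lagging (phase φ = 71.7°).

PF = 0.3133 (lagging, φ = 71.7°)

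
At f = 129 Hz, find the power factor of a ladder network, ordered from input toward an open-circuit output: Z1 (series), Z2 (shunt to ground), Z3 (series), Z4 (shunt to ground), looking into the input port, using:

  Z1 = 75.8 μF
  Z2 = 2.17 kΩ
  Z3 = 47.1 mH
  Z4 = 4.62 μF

Step 1 — Angular frequency: ω = 2π·f = 2π·129 = 810.5 rad/s.
Step 2 — Component impedances:
  Z1: Z = 1/(jωC) = -j/(ω·C) = 0 - j16.28 Ω
  Z2: Z = R = 2170 Ω
  Z3: Z = jωL = j·810.5·0.0471 = 0 + j38.18 Ω
  Z4: Z = 1/(jωC) = -j/(ω·C) = 0 - j267 Ω
Step 3 — Ladder network (open output): work backward from the far end, alternating series and parallel combinations. Z_in = 23.87 - j242.6 Ω = 243.8∠-84.4° Ω.
Step 4 — Power factor: PF = cos(φ) = Re(Z)/|Z| = 23.874/243.8 = 0.09792.
Step 5 — Type: Im(Z) = -242.6 ⇒ leading (phase φ = -84.4°).

PF = 0.09792 (leading, φ = -84.4°)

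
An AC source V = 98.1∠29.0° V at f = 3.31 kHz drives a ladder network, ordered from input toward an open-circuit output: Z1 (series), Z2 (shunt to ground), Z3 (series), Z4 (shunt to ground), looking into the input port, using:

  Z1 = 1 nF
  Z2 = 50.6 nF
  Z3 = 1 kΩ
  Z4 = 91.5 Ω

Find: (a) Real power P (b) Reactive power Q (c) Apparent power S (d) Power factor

Step 1 — Angular frequency: ω = 2π·f = 2π·3310 = 2.08e+04 rad/s.
Step 2 — Component impedances:
  Z1: Z = 1/(jωC) = -j/(ω·C) = 0 - j4.808e+04 Ω
  Z2: Z = 1/(jωC) = -j/(ω·C) = 0 - j950.3 Ω
  Z3: Z = R = 1000 Ω
  Z4: Z = R = 91.5 Ω
Step 3 — Ladder network (open output): work backward from the far end, alternating series and parallel combinations. Z_in = 470.6 - j4.862e+04 Ω = 4.863e+04∠-89.4° Ω.
Step 4 — Source phasor: V = 98.1∠29.0° V = 85.8 + j47.56 V.
Step 5 — Current: I = V / Z = -0.000961 + j0.001774 A = 0.002017∠118.4° A.
Step 6 — Complex power: S = V·I* = 0.001915 - j0.1979 VA.
Step 7 — Real power: P = Re(S) = 0.001915 W.
Step 8 — Reactive power: Q = Im(S) = -0.1979 VAR.
Step 9 — Apparent power: |S| = 0.1979 VA.
Step 10 — Power factor: PF = P/|S| = 0.009678 (leading).

(a) P = 0.001915 W  (b) Q = -0.1979 VAR  (c) S = 0.1979 VA  (d) PF = 0.009678 (leading)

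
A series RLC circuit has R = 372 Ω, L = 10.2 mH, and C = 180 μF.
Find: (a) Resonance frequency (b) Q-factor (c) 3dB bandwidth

Step 1 — Resonance: ω₀ = 1/√(LC) = 1/√(0.0102·0.00018) = 738 rad/s.
Step 2 — f₀ = ω₀/(2π) = 117.5 Hz.
Step 3 — Series Q: Q = ω₀L/R = 738·0.0102/372 = 0.02024.
Step 4 — Bandwidth: Δω = ω₀/Q = 3.647e+04 rad/s; BW = Δω/(2π) = 5804 Hz.

(a) f₀ = 117.5 Hz  (b) Q = 0.02024  (c) BW = 5804 Hz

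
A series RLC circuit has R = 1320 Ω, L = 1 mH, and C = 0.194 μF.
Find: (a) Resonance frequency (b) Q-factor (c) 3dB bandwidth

Step 1 — Resonance: ω₀ = 1/√(LC) = 1/√(0.001·1.94e-07) = 7.18e+04 rad/s.
Step 2 — f₀ = ω₀/(2π) = 1.143e+04 Hz.
Step 3 — Series Q: Q = ω₀L/R = 7.18e+04·0.001/1320 = 0.05439.
Step 4 — Bandwidth: Δω = ω₀/Q = 1.32e+06 rad/s; BW = Δω/(2π) = 2.101e+05 Hz.

(a) f₀ = 1.143e+04 Hz  (b) Q = 0.05439  (c) BW = 2.101e+05 Hz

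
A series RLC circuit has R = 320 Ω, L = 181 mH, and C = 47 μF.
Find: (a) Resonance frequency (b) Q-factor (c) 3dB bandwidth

Step 1 — Resonance: ω₀ = 1/√(LC) = 1/√(0.181·4.7e-05) = 342.9 rad/s.
Step 2 — f₀ = ω₀/(2π) = 54.57 Hz.
Step 3 — Series Q: Q = ω₀L/R = 342.9·0.181/320 = 0.1939.
Step 4 — Bandwidth: Δω = ω₀/Q = 1768 rad/s; BW = Δω/(2π) = 281.4 Hz.

(a) f₀ = 54.57 Hz  (b) Q = 0.1939  (c) BW = 281.4 Hz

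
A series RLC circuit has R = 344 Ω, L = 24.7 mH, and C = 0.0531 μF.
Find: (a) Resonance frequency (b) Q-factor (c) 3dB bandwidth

Step 1 — Resonance condition Im(Z)=0 gives ω₀ = 1/√(LC).
Step 2 — ω₀ = 1/√(0.0247·5.31e-08) = 2.761e+04 rad/s.
Step 3 — f₀ = ω₀/(2π) = 4395 Hz.
Step 4 — Series Q: Q = ω₀L/R = 2.761e+04·0.0247/344 = 1.983.
Step 5 — 3dB bandwidth: Δω = ω₀/Q = 1.393e+04 rad/s; BW = Δω/(2π) = 2217 Hz.

(a) f₀ = 4395 Hz  (b) Q = 1.983  (c) BW = 2217 Hz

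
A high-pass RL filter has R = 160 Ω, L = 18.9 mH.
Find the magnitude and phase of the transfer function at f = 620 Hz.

Step 1 — Angular frequency: ω = 2π·620 = 3896 rad/s.
Step 2 — Transfer function: H(jω) = jωL/(R + jωL).
Step 3 — Numerator jωL = j·73.63; denominator R + jωL = 160 + j73.63.
Step 4 — H = 0.1747 + j0.3798.
Step 5 — Magnitude: |H| = 0.418 (-7.6 dB); phase: φ = 65.3°.

|H| = 0.418 (-7.6 dB), φ = 65.3°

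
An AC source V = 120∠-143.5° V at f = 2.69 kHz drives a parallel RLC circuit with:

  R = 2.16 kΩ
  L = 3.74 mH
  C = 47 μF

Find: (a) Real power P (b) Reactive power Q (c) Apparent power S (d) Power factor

Step 1 — Angular frequency: ω = 2π·f = 2π·2690 = 1.69e+04 rad/s.
Step 2 — Component impedances:
  R: Z = R = 2160 Ω
  L: Z = jωL = j·1.69e+04·0.00374 = 0 + j63.21 Ω
  C: Z = 1/(jωC) = -j/(ω·C) = 0 - j1.259 Ω
Step 3 — Parallel combination: 1/Z_total = 1/R + 1/L + 1/C; Z_total = 0.0007638 - j1.284 Ω = 1.284∠-90.0° Ω.
Step 4 — Source phasor: V = 120∠-143.5° V = -96.46 - j71.38 V.
Step 5 — Current: I = V / Z = 55.53 - j75.14 A = 93.43∠-53.5° A.
Step 6 — Complex power: S = V·I* = 6.667 - j1.121e+04 VA.
Step 7 — Real power: P = Re(S) = 6.667 W.
Step 8 — Reactive power: Q = Im(S) = -1.121e+04 VAR.
Step 9 — Apparent power: |S| = 1.121e+04 VA.
Step 10 — Power factor: PF = P/|S| = 0.0005946 (leading).

(a) P = 6.667 W  (b) Q = -1.121e+04 VAR  (c) S = 1.121e+04 VA  (d) PF = 0.0005946 (leading)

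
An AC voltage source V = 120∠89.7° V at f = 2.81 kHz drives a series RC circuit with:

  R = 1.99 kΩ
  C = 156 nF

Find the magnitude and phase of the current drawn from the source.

Step 1 — Angular frequency: ω = 2π·f = 2π·2810 = 1.766e+04 rad/s.
Step 2 — Component impedances:
  R: Z = R = 1990 Ω
  C: Z = 1/(jωC) = -j/(ω·C) = 0 - j363.1 Ω
Step 3 — Series combination: Z_total = R + C = 1990 - j363.1 Ω = 2023∠-10.3° Ω.
Step 4 — Source phasor: V = 120∠89.7° V = 0.6283 + j120 V.
Step 5 — Ohm's law: I = V / Z_total = (0.6283 + j120) / (1990 - j363.1) = -0.01034 + j0.05841 A.
Step 6 — Convert to polar: |I| = 0.05932 A, ∠I = 100.0°.

I = 0.05932∠100.0° A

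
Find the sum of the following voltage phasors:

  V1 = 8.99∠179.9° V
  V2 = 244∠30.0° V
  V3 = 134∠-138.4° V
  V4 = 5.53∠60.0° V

Step 1 — Convert each phasor to rectangular form:
  V1 = 8.99·(cos(179.9°) + j·sin(179.9°)) = -8.99 + j0.01569 V
  V2 = 244·(cos(30.0°) + j·sin(30.0°)) = 211.3 + j122 V
  V3 = 134·(cos(-138.4°) + j·sin(-138.4°)) = -100.2 - j88.97 V
  V4 = 5.53·(cos(60.0°) + j·sin(60.0°)) = 2.765 + j4.789 V
Step 2 — Sum components: V_total = 104.9 + j37.84 V.
Step 3 — Convert to polar: |V_total| = 111.5 V, ∠V_total = 19.8°.

V_total = 111.5∠19.8° V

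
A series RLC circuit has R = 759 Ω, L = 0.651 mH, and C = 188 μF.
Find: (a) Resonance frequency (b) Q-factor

Step 1 — Resonance condition Im(Z)=0 gives ω₀ = 1/√(LC).
Step 2 — ω₀ = 1/√(0.000651·0.000188) = 2858 rad/s.
Step 3 — f₀ = ω₀/(2π) = 454.9 Hz.
Step 4 — Series Q: Q = ω₀L/R = 2858·0.000651/759 = 0.002452.

(a) f₀ = 454.9 Hz  (b) Q = 0.002452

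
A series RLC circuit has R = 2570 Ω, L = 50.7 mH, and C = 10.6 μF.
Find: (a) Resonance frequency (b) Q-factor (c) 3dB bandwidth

Step 1 — Resonance: ω₀ = 1/√(LC) = 1/√(0.0507·1.06e-05) = 1364 rad/s.
Step 2 — f₀ = ω₀/(2π) = 217.1 Hz.
Step 3 — Series Q: Q = ω₀L/R = 1364·0.0507/2570 = 0.02691.
Step 4 — Bandwidth: Δω = ω₀/Q = 5.069e+04 rad/s; BW = Δω/(2π) = 8068 Hz.

(a) f₀ = 217.1 Hz  (b) Q = 0.02691  (c) BW = 8068 Hz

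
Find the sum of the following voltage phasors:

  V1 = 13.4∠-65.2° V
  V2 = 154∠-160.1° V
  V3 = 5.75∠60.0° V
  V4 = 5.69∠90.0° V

Step 1 — Convert each phasor to rectangular form:
  V1 = 13.4·(cos(-65.2°) + j·sin(-65.2°)) = 5.621 - j12.16 V
  V2 = 154·(cos(-160.1°) + j·sin(-160.1°)) = -144.8 - j52.42 V
  V3 = 5.75·(cos(60.0°) + j·sin(60.0°)) = 2.875 + j4.98 V
  V4 = 5.69·(cos(90.0°) + j·sin(90.0°)) = 0 + j5.69 V
Step 2 — Sum components: V_total = -136.3 - j53.91 V.
Step 3 — Convert to polar: |V_total| = 146.6 V, ∠V_total = -158.4°.

V_total = 146.6∠-158.4° V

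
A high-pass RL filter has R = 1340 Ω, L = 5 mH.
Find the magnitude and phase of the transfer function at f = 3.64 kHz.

Step 1 — Angular frequency: ω = 2π·3640 = 2.287e+04 rad/s.
Step 2 — Transfer function: H(jω) = jωL/(R + jωL).
Step 3 — Numerator jωL = j·114.4; denominator R + jωL = 1340 + j114.4.
Step 4 — H = 0.00723 + j0.08472.
Step 5 — Magnitude: |H| = 0.08503 (-21.4 dB); phase: φ = 85.1°.

|H| = 0.08503 (-21.4 dB), φ = 85.1°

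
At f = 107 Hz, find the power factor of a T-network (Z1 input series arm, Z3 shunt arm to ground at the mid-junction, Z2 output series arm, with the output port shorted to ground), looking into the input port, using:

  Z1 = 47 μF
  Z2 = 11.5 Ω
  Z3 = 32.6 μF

Step 1 — Angular frequency: ω = 2π·f = 2π·107 = 672.3 rad/s.
Step 2 — Component impedances:
  Z1: Z = 1/(jωC) = -j/(ω·C) = 0 - j31.65 Ω
  Z2: Z = R = 11.5 Ω
  Z3: Z = 1/(jωC) = -j/(ω·C) = 0 - j45.63 Ω
Step 3 — With the output port shorted to ground, the output series arm Z2 runs from the junction to ground; the shunt arm Z3 also runs from the junction to ground. They appear in parallel: Z3 || Z2 = 10.81 - j2.725 Ω.
Step 4 — Series with input arm Z1: Z_in = Z1 + (Z3 || Z2) = 10.81 - j34.37 Ω = 36.03∠-72.5° Ω.
Step 5 — Power factor: PF = cos(φ) = Re(Z)/|Z| = 10.813/36.034 = 0.3001.
Step 6 — Type: Im(Z) = -34.37 ⇒ leading (phase φ = -72.5°).

PF = 0.3001 (leading, φ = -72.5°)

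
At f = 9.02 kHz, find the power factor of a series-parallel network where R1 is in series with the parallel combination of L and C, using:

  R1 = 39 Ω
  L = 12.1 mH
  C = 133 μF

Step 1 — Angular frequency: ω = 2π·f = 2π·9020 = 5.667e+04 rad/s.
Step 2 — Component impedances:
  R1: Z = R = 39 Ω
  L: Z = jωL = j·5.667e+04·0.0121 = 0 + j685.8 Ω
  C: Z = 1/(jωC) = -j/(ω·C) = 0 - j0.1327 Ω
Step 3 — Parallel branch: L || C = 1/(1/L + 1/C) = 0 - j0.1327 Ω.
Step 4 — Series with R1: Z_total = R1 + (L || C) = 39 - j0.1327 Ω = 39∠-0.2° Ω.
Step 5 — Power factor: PF = cos(φ) = Re(Z)/|Z| = 39/39 = 1.
Step 6 — Type: Im(Z) = -0.1327 ⇒ leading (phase φ = -0.2°).

PF = 1 (leading, φ = -0.2°)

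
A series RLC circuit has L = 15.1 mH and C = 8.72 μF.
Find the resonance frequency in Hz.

Step 1 — Resonance condition Im(Z)=0 gives ω₀ = 1/√(LC).
Step 2 — ω₀ = 1/√(0.0151·8.72e-06) = 2756 rad/s.
Step 3 — f₀ = ω₀/(2π) = 438.6 Hz.

f₀ = 438.6 Hz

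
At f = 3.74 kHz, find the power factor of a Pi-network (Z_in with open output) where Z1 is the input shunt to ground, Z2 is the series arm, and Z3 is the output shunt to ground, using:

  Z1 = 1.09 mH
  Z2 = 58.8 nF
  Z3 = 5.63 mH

Step 1 — Angular frequency: ω = 2π·f = 2π·3740 = 2.35e+04 rad/s.
Step 2 — Component impedances:
  Z1: Z = jωL = j·2.35e+04·0.00109 = 0 + j25.61 Ω
  Z2: Z = 1/(jωC) = -j/(ω·C) = 0 - j723.7 Ω
  Z3: Z = jωL = j·2.35e+04·0.00563 = 0 + j132.3 Ω
Step 3 — With open output, the series arm Z2 and the output shunt Z3 appear in series to ground: Z2 + Z3 = 0 - j591.4 Ω.
Step 4 — Parallel with input shunt Z1: Z_in = Z1 || (Z2 + Z3) = 0 + j26.77 Ω = 26.77∠90.0° Ω.
Step 5 — Power factor: PF = cos(φ) = Re(Z)/|Z| = -0/26.77 = -0.
Step 6 — Type: Im(Z) = 26.77 ⇒ lagging (phase φ = 90.0°).

PF = -0 (lagging, φ = 90.0°)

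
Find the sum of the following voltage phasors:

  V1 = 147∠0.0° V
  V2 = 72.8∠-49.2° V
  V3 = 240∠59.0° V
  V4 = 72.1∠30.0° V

Step 1 — Convert each phasor to rectangular form:
  V1 = 147·(cos(0.0°) + j·sin(0.0°)) = 147 V
  V2 = 72.8·(cos(-49.2°) + j·sin(-49.2°)) = 47.57 - j55.11 V
  V3 = 240·(cos(59.0°) + j·sin(59.0°)) = 123.6 + j205.7 V
  V4 = 72.1·(cos(30.0°) + j·sin(30.0°)) = 62.44 + j36.05 V
Step 2 — Sum components: V_total = 380.6 + j186.7 V.
Step 3 — Convert to polar: |V_total| = 423.9 V, ∠V_total = 26.1°.

V_total = 423.9∠26.1° V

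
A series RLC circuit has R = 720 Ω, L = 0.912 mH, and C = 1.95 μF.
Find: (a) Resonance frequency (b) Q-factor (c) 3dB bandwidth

Step 1 — Resonance: ω₀ = 1/√(LC) = 1/√(0.000912·1.95e-06) = 2.371e+04 rad/s.
Step 2 — f₀ = ω₀/(2π) = 3774 Hz.
Step 3 — Series Q: Q = ω₀L/R = 2.371e+04·0.000912/720 = 0.03004.
Step 4 — Bandwidth: Δω = ω₀/Q = 7.895e+05 rad/s; BW = Δω/(2π) = 1.256e+05 Hz.

(a) f₀ = 3774 Hz  (b) Q = 0.03004  (c) BW = 1.256e+05 Hz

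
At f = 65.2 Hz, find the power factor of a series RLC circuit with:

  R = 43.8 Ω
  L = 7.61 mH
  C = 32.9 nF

Step 1 — Angular frequency: ω = 2π·f = 2π·65.2 = 409.7 rad/s.
Step 2 — Component impedances:
  R: Z = R = 43.8 Ω
  L: Z = jωL = j·409.7·0.00761 = 0 + j3.118 Ω
  C: Z = 1/(jωC) = -j/(ω·C) = 0 - j7.42e+04 Ω
Step 3 — Series combination: Z_total = R + L + C = 43.8 - j7.419e+04 Ω = 7.419e+04∠-90.0° Ω.
Step 4 — Power factor: PF = cos(φ) = Re(Z)/|Z| = 43.8/7.419e+04 = 0.0005904.
Step 5 — Type: Im(Z) = -7.419e+04 ⇒ leading (phase φ = -90.0°).

PF = 0.0005904 (leading, φ = -90.0°)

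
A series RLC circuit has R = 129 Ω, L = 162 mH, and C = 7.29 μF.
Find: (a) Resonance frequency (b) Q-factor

Step 1 — Resonance condition Im(Z)=0 gives ω₀ = 1/√(LC).
Step 2 — ω₀ = 1/√(0.162·7.29e-06) = 920.2 rad/s.
Step 3 — f₀ = ω₀/(2π) = 146.5 Hz.
Step 4 — Series Q: Q = ω₀L/R = 920.2·0.162/129 = 1.156.

(a) f₀ = 146.5 Hz  (b) Q = 1.156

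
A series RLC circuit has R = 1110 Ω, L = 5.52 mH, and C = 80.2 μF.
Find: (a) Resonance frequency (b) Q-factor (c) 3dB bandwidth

Step 1 — Resonance: ω₀ = 1/√(LC) = 1/√(0.00552·8.02e-05) = 1503 rad/s.
Step 2 — f₀ = ω₀/(2π) = 239.2 Hz.
Step 3 — Series Q: Q = ω₀L/R = 1503·0.00552/1110 = 0.007474.
Step 4 — Bandwidth: Δω = ω₀/Q = 2.011e+05 rad/s; BW = Δω/(2π) = 3.2e+04 Hz.

(a) f₀ = 239.2 Hz  (b) Q = 0.007474  (c) BW = 3.2e+04 Hz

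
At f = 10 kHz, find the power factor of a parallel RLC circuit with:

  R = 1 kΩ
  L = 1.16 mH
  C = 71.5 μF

Step 1 — Angular frequency: ω = 2π·f = 2π·1e+04 = 6.283e+04 rad/s.
Step 2 — Component impedances:
  R: Z = R = 1000 Ω
  L: Z = jωL = j·6.283e+04·0.00116 = 0 + j72.88 Ω
  C: Z = 1/(jωC) = -j/(ω·C) = 0 - j0.2226 Ω
Step 3 — Parallel combination: 1/Z_total = 1/R + 1/L + 1/C; Z_total = 4.985e-05 - j0.2233 Ω = 0.2233∠-90.0° Ω.
Step 4 — Power factor: PF = cos(φ) = Re(Z)/|Z| = 4.9852e-05/0.22328 = 0.0002233.
Step 5 — Type: Im(Z) = -0.2233 ⇒ leading (phase φ = -90.0°).

PF = 0.0002233 (leading, φ = -90.0°)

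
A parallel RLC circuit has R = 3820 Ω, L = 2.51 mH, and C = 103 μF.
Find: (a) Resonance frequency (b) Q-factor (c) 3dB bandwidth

Step 1 — Resonance: ω₀ = 1/√(LC) = 1/√(0.00251·0.000103) = 1967 rad/s.
Step 2 — f₀ = ω₀/(2π) = 313 Hz.
Step 3 — Parallel Q: Q = R/(ω₀L) = 3820/(1967·0.00251) = 773.8.
Step 4 — Bandwidth: Δω = ω₀/Q = 2.542 rad/s; BW = Δω/(2π) = 0.4045 Hz.

(a) f₀ = 313 Hz  (b) Q = 773.8  (c) BW = 0.4045 Hz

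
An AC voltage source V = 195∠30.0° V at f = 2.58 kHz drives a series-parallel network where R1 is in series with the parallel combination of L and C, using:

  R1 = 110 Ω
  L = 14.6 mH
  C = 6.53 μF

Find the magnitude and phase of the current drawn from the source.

Step 1 — Angular frequency: ω = 2π·f = 2π·2580 = 1.621e+04 rad/s.
Step 2 — Component impedances:
  R1: Z = R = 110 Ω
  L: Z = jωL = j·1.621e+04·0.0146 = 0 + j236.7 Ω
  C: Z = 1/(jωC) = -j/(ω·C) = 0 - j9.447 Ω
Step 3 — Parallel branch: L || C = 1/(1/L + 1/C) = 0 - j9.84 Ω.
Step 4 — Series with R1: Z_total = R1 + (L || C) = 110 - j9.84 Ω = 110.4∠-5.1° Ω.
Step 5 — Source phasor: V = 195∠30.0° V = 168.9 + j97.5 V.
Step 6 — Ohm's law: I = V / Z_total = (168.9 + j97.5) / (110 - j9.84) = 1.444 + j1.016 A.
Step 7 — Convert to polar: |I| = 1.766 A, ∠I = 35.1°.

I = 1.766∠35.1° A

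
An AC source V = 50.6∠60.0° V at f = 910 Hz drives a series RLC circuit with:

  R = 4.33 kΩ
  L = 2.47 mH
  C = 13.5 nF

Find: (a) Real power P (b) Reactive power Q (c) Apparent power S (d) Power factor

Step 1 — Angular frequency: ω = 2π·f = 2π·910 = 5718 rad/s.
Step 2 — Component impedances:
  R: Z = R = 4330 Ω
  L: Z = jωL = j·5718·0.00247 = 0 + j14.12 Ω
  C: Z = 1/(jωC) = -j/(ω·C) = 0 - j1.296e+04 Ω
Step 3 — Series combination: Z_total = R + L + C = 4330 - j1.294e+04 Ω = 1.365e+04∠-71.5° Ω.
Step 4 — Source phasor: V = 50.6∠60.0° V = 25.3 + j43.82 V.
Step 5 — Current: I = V / Z = -0.002457 + j0.002777 A = 0.003708∠131.5° A.
Step 6 — Complex power: S = V·I* = 0.05953 - j0.1779 VA.
Step 7 — Real power: P = Re(S) = 0.05953 W.
Step 8 — Reactive power: Q = Im(S) = -0.1779 VAR.
Step 9 — Apparent power: |S| = 0.1876 VA.
Step 10 — Power factor: PF = P/|S| = 0.3173 (leading).

(a) P = 0.05953 W  (b) Q = -0.1779 VAR  (c) S = 0.1876 VA  (d) PF = 0.3173 (leading)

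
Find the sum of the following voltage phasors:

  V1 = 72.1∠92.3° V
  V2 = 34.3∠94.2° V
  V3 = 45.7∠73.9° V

Step 1 — Convert each phasor to rectangular form:
  V1 = 72.1·(cos(92.3°) + j·sin(92.3°)) = -2.894 + j72.04 V
  V2 = 34.3·(cos(94.2°) + j·sin(94.2°)) = -2.512 + j34.21 V
  V3 = 45.7·(cos(73.9°) + j·sin(73.9°)) = 12.67 + j43.91 V
Step 2 — Sum components: V_total = 7.268 + j150.2 V.
Step 3 — Convert to polar: |V_total| = 150.3 V, ∠V_total = 87.2°.

V_total = 150.3∠87.2° V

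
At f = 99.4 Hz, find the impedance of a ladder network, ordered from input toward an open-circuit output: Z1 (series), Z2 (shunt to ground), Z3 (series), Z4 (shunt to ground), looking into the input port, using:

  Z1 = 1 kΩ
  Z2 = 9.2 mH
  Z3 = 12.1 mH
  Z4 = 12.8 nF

Step 1 — Angular frequency: ω = 2π·f = 2π·99.4 = 624.5 rad/s.
Step 2 — Component impedances:
  Z1: Z = R = 1000 Ω
  Z2: Z = jωL = j·624.5·0.0092 = 0 + j5.746 Ω
  Z3: Z = jωL = j·624.5·0.0121 = 0 + j7.557 Ω
  Z4: Z = 1/(jωC) = -j/(ω·C) = 0 - j1.251e+05 Ω
Step 3 — Ladder network (open output): work backward from the far end, alternating series and parallel combinations. Z_in = 1000 + j5.746 Ω = 1000∠0.3° Ω.

Z = 1000 + j5.746 Ω = 1000∠0.3° Ω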